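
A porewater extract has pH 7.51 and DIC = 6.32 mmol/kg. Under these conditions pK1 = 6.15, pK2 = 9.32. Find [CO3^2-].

[CO3²⁻] = 0.0924 mmol/kg

α₂ = 1 / (1 + [H⁺]/K2 + [H⁺]²/(K1K2)) = 1 / (1 + 10^+1.81 + 10^+0.45)
   = 1 / (1 + 64.565 + 2.8184) = 1/68.384 = 0.01462
[CO3²⁻] = α₂ × DIC = 0.01462 × 6.32 = 0.0924 mmol/kg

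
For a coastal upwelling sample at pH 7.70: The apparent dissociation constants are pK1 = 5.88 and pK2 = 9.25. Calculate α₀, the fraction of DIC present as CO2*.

α₀ = 0.0145

α₀ = 1 / (1 + K1/[H⁺] + K1K2/[H⁺]²) = 1 / (1 + 10^+1.82 + 10^+0.27)
   = 1 / (1 + 66.069 + 1.8621) = 1/68.931 = 0.01451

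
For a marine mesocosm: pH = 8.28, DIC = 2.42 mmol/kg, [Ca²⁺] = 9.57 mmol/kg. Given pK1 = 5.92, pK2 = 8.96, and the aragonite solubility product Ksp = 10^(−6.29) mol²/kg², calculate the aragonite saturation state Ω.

α₂ = 1 / (1 + [H⁺]/K2 + [H⁺]²/(K1K2)) = 1 / (1 + 10^+0.68 + 10^-1.68)
   = 1 / (1 + 4.7863 + 0.020893) = 1/5.8072 = 0.1722
[CO3²⁻] = α₂ × DIC = 0.1722 × 2.42 = 0.4167 mmol/kg
Ksp = 10^(−6.29) = 5.129×10^-7
Ω = [Ca²⁺][CO3²⁻]/Ksp = (9.57×10^-3)(4.167×10^-4) / 5.129×10^-7 = 7.78

Ω = 7.78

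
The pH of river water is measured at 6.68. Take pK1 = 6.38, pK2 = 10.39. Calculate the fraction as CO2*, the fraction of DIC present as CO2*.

α₀ = 0.334

α₀ = 1 / (1 + K1/[H⁺] + K1K2/[H⁺]²) = 1 / (1 + 10^+0.30 + 10^-3.41)
   = 1 / (1 + 1.9953 + 0.00038905) = 1/2.9957 = 0.3338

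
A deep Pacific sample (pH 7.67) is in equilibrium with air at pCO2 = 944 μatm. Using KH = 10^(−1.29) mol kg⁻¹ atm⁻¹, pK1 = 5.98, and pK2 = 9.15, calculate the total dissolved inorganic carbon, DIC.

[CO2*] = KH · pCO2 = 10^(−1.29) × 944×10^-6 = 4.841×10^-5 mol/kg
α₀ = 1/(1 + K1/[H⁺] + K1K2/[H⁺]²) = 1/(1 + 10^+1.69 + 10^+0.21) = 0.01938
DIC = [CO2*]/α₀ = 4.841×10^-5 / 0.01938 = 2.50 mmol/kg

DIC = 2.50 mmol/kg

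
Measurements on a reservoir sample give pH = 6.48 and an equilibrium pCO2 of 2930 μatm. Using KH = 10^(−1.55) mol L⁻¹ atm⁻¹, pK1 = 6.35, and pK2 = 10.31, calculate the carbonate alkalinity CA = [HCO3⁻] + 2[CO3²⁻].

[CO2*] = KH · pCO2 = 10^(−1.55) × 2930×10^-6 = 8.258×10^-5 mol/L
α₀ = 1/(1 + K1/[H⁺] + K1K2/[H⁺]²) = 1/(1 + 10^+0.13 + 10^-3.70) = 0.4257
DIC = [CO2*]/α₀ = 8.258×10^-5 / 0.4257 = 0.1940 mmol/L
CA = (α₁ + 2α₂)·DIC = (0.5742 + 2×8.494×10^-5) × 0.1940 = 0.111 mmol/L

CA = 0.111 mmol/L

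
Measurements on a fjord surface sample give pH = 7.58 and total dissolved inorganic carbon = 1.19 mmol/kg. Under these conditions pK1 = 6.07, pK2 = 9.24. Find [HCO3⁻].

α₁ = 1 / (1 + [H⁺]/K1 + K2/[H⁺]) = 1 / (1 + 10^-1.51 + 10^-1.66)
   = 1 / (1 + 0.030903 + 0.021878) = 1/1.0528 = 0.9499
[HCO3⁻] = α₁ × DIC = 0.9499 × 1.19 = 1.13 mmol/kg

[HCO3⁻] = 1.13 mmol/kg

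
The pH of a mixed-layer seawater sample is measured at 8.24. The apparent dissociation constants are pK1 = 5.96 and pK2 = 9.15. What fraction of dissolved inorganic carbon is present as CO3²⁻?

α₂ = 1 / (1 + [H⁺]/K2 + [H⁺]²/(K1K2)) = 1 / (1 + 10^+0.91 + 10^-1.37)
   = 1 / (1 + 8.1283 + 0.042658) = 1/9.1710 = 0.1090

α₂ = 0.109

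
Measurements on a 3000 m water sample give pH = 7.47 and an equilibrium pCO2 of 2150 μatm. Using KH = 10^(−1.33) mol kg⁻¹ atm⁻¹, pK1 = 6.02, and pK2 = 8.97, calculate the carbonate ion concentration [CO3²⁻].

[CO2*] = KH · pCO2 = 10^(−1.33) × 2150×10^-6 = 1.006×10^-4 mol/kg
α₀ = 1/(1 + K1/[H⁺] + K1K2/[H⁺]²) = 1/(1 + 10^+1.45 + 10^-0.05) = 0.03325
DIC = [CO2*]/α₀ = 1.006×10^-4 / 0.03325 = 3.024 mmol/kg
[CO3²⁻] = α₂·DIC; α₂ = 0.02963, so [CO3²⁻] = 0.02963 × 3.024 = 0.0896 mmol/kg

[CO3²⁻] = 0.0896 mmol/kg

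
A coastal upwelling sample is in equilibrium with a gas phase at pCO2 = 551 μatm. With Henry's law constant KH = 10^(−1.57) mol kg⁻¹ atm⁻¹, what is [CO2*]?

[CO2*] = 14.8 μmol/kg

KH = 10^(−1.57) = 2.692×10^-2 mol kg⁻¹ atm⁻¹
[CO2*] = KH · pCO2 = 2.692×10^-2 × 551×10^-6 atm = 1.48×10^-5 mol/kg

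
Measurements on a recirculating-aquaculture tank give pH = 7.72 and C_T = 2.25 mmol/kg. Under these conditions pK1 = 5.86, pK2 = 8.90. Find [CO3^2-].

[CO3²⁻] = 0.138 mmol/kg

α₂ = 1 / (1 + [H⁺]/K2 + [H⁺]²/(K1K2)) = 1 / (1 + 10^+1.18 + 10^-0.68)
   = 1 / (1 + 15.136 + 0.20893) = 1/16.345 = 0.06118
[CO3²⁻] = α₂ × DIC = 0.06118 × 2.25 = 0.138 mmol/kg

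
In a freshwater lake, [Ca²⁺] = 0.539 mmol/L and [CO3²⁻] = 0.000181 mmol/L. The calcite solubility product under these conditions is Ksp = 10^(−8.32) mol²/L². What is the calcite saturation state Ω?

Ω = 0.0204

Ksp = 10^(−8.32) = 4.786×10^-9
Ω = [Ca²⁺][CO3²⁻]/Ksp = (0.539×10^-3)(0.000181×10^-3) / 4.786×10^-9 = 0.0204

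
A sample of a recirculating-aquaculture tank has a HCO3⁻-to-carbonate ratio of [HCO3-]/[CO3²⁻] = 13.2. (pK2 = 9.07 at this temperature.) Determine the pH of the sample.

From K2 = [H⁺][CO3²⁻]/[HCO3-]:  pH = pK2 − log₁₀([HCO3-]/[CO3²⁻])
log₁₀(13.2) = +1.121
pH = 9.07 − (+1.121) = 7.95

pH = 7.95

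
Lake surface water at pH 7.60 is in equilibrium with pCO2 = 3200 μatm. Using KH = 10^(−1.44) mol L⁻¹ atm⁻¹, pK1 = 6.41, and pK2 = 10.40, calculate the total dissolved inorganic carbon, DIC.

DIC = 1.92 mmol/L

[CO2*] = KH · pCO2 = 10^(−1.44) × 3200×10^-6 = 1.162×10^-4 mol/L
α₀ = 1/(1 + K1/[H⁺] + K1K2/[H⁺]²) = 1/(1 + 10^+1.19 + 10^-1.61) = 0.06056
DIC = [CO2*]/α₀ = 1.162×10^-4 / 0.06056 = 1.92 mmol/L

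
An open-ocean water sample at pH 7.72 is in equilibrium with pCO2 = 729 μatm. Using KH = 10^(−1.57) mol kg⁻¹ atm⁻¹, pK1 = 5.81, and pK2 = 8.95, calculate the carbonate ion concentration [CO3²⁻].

[CO3²⁻] = 0.0939 mmol/kg

[CO2*] = KH · pCO2 = 10^(−1.57) × 729×10^-6 = 1.962×10^-5 mol/kg
α₀ = 1/(1 + K1/[H⁺] + K1K2/[H⁺]²) = 1/(1 + 10^+1.91 + 10^+0.68) = 0.01149
DIC = [CO2*]/α₀ = 1.962×10^-5 / 0.01149 = 1.708 mmol/kg
[CO3²⁻] = α₂·DIC; α₂ = 0.05497, so [CO3²⁻] = 0.05497 × 1.708 = 0.0939 mmol/kg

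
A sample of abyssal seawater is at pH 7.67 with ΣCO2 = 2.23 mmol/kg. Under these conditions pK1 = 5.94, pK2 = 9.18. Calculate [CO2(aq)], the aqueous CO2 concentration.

[CO2*] = 0.0396 mmol/kg

α₀ = 1 / (1 + K1/[H⁺] + K1K2/[H⁺]²) = 1 / (1 + 10^+1.73 + 10^+0.22)
   = 1 / (1 + 53.703 + 1.6596) = 1/56.363 = 0.01774
[CO2*] = α₀ × DIC = 0.01774 × 2.23 = 0.0396 mmol/kg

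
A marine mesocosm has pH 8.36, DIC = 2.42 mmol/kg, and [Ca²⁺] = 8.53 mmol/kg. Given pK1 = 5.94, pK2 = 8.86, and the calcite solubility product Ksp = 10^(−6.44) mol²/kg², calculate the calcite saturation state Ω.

Ω = 13.6

α₂ = 1 / (1 + [H⁺]/K2 + [H⁺]²/(K1K2)) = 1 / (1 + 10^+0.50 + 10^-1.92)
   = 1 / (1 + 3.1623 + 0.012023) = 1/4.1743 = 0.2396
[CO3²⁻] = α₂ × DIC = 0.2396 × 2.42 = 0.5797 mmol/kg
Ksp = 10^(−6.44) = 3.631×10^-7
Ω = [Ca²⁺][CO3²⁻]/Ksp = (8.53×10^-3)(5.797×10^-4) / 3.631×10^-7 = 13.6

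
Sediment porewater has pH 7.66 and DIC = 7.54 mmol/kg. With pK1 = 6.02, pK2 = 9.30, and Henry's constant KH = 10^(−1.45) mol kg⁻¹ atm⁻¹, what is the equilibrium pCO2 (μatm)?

pCO2 = 4650 μatm

α₀ = 1 / (1 + K1/[H⁺] + K1K2/[H⁺]²) = 1 / (1 + 10^+1.64 + 10^+0.00)
   = 1 / (1 + 43.652 + 1.0000) = 1/45.652 = 0.02191
[CO2*] = α₀ × DIC = 0.02191 × 7.54 = 0.1652 mmol/kg
pCO2 = [CO2*]/KH = 1.652×10^-4 / 3.548×10^-2 = 4650 μatm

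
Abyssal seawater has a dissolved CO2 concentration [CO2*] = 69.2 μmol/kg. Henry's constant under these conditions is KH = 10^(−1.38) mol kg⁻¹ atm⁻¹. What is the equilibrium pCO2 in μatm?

KH = 10^(−1.38) = 4.169×10^-2 mol kg⁻¹ atm⁻¹
pCO2 = [CO2*]/KH = 69.2×10^-6 / 4.169×10^-2 = 1.66×10^-3 atm = 1660 μatm

pCO2 = 1660 μatm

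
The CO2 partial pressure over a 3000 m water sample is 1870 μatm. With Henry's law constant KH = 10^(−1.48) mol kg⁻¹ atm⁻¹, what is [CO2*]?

[CO2*] = 61.9 μmol/kg

KH = 10^(−1.48) = 3.311×10^-2 mol kg⁻¹ atm⁻¹
[CO2*] = KH · pCO2 = 3.311×10^-2 × 1870×10^-6 atm = 6.19×10^-5 mol/kg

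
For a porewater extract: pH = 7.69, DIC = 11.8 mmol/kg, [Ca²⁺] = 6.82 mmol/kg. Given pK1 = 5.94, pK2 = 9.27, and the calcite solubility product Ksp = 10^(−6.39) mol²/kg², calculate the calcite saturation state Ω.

Ω = 4.98

α₂ = 1 / (1 + [H⁺]/K2 + [H⁺]²/(K1K2)) = 1 / (1 + 10^+1.58 + 10^-0.17)
   = 1 / (1 + 38.019 + 0.67608) = 1/39.695 = 0.02519
[CO3²⁻] = α₂ × DIC = 0.02519 × 11.8 = 0.2973 mmol/kg
Ksp = 10^(−6.39) = 4.074×10^-7
Ω = [Ca²⁺][CO3²⁻]/Ksp = (6.82×10^-3)(2.973×10^-4) / 4.074×10^-7 = 4.98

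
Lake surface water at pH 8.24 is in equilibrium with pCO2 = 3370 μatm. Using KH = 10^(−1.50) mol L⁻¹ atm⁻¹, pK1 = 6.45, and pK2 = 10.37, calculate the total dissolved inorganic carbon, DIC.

[CO2*] = KH · pCO2 = 10^(−1.50) × 3370×10^-6 = 1.066×10^-4 mol/L
α₀ = 1/(1 + K1/[H⁺] + K1K2/[H⁺]²) = 1/(1 + 10^+1.79 + 10^-0.34) = 0.01584
DIC = [CO2*]/α₀ = 1.066×10^-4 / 0.01584 = 6.73 mmol/L

DIC = 6.73 mmol/L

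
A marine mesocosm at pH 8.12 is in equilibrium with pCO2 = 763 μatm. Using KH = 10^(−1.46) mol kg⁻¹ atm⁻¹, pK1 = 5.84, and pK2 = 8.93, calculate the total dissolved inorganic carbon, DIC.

DIC = 5.85 mmol/kg

[CO2*] = KH · pCO2 = 10^(−1.46) × 763×10^-6 = 2.646×10^-5 mol/kg
α₀ = 1/(1 + K1/[H⁺] + K1K2/[H⁺]²) = 1/(1 + 10^+2.28 + 10^+1.47) = 0.004524
DIC = [CO2*]/α₀ = 2.646×10^-5 / 0.004524 = 5.85 mmol/kg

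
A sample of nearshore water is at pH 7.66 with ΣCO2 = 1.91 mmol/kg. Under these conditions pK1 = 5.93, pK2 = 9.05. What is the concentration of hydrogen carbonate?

[HCO3⁻] = 1.80 mmol/kg

α₁ = 1 / (1 + [H⁺]/K1 + K2/[H⁺]) = 1 / (1 + 10^-1.73 + 10^-1.39)
   = 1 / (1 + 0.018621 + 0.040738) = 1/1.0594 = 0.9440
[HCO3⁻] = α₁ × DIC = 0.9440 × 1.91 = 1.80 mmol/kg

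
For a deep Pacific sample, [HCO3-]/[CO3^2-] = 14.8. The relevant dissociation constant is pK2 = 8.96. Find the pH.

pH = 7.79

From K2 = [H⁺][CO3^2-]/[HCO3-]:  pH = pK2 − log₁₀([HCO3-]/[CO3^2-])
log₁₀(14.8) = +1.170
pH = 8.96 − (+1.170) = 7.79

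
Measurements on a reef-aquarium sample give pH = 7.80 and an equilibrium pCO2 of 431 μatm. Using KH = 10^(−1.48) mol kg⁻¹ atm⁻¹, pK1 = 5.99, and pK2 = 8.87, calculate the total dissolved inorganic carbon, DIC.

DIC = 1.01 mmol/kg

[CO2*] = KH · pCO2 = 10^(−1.48) × 431×10^-6 = 1.427×10^-5 mol/kg
α₀ = 1/(1 + K1/[H⁺] + K1K2/[H⁺]²) = 1/(1 + 10^+1.81 + 10^+0.74) = 0.01407
DIC = [CO2*]/α₀ = 1.427×10^-5 / 0.01407 = 1.01 mmol/kg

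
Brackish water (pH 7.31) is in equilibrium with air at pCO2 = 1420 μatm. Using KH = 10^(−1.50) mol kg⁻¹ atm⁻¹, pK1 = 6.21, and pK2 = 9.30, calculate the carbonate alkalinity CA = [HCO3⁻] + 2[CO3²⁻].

CA = 0.577 mmol/kg

[CO2*] = KH · pCO2 = 10^(−1.50) × 1420×10^-6 = 4.490×10^-5 mol/kg
α₀ = 1/(1 + K1/[H⁺] + K1K2/[H⁺]²) = 1/(1 + 10^+1.10 + 10^-0.89) = 0.07290
DIC = [CO2*]/α₀ = 4.490×10^-5 / 0.07290 = 0.6160 mmol/kg
CA = (α₁ + 2α₂)·DIC = (0.9177 + 2×0.009391) × 0.6160 = 0.577 mmol/kg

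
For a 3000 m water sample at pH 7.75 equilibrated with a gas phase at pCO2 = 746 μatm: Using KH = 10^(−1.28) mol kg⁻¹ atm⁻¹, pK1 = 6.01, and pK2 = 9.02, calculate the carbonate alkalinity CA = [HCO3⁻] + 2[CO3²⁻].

[CO2*] = KH · pCO2 = 10^(−1.28) × 746×10^-6 = 3.915×10^-5 mol/kg
α₀ = 1/(1 + K1/[H⁺] + K1K2/[H⁺]²) = 1/(1 + 10^+1.74 + 10^+0.47) = 0.01698
DIC = [CO2*]/α₀ = 3.915×10^-5 / 0.01698 = 2.306 mmol/kg
CA = (α₁ + 2α₂)·DIC = (0.9329 + 2×0.05010) × 2.306 = 2.38 mmol/kg

CA = 2.38 mmol/kg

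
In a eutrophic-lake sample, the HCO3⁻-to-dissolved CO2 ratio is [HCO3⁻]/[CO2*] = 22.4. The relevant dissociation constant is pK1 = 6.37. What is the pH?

pH = 7.72

From K1 = [H⁺][HCO3⁻]/[CO2*]:  pH = pK1 + log₁₀([HCO3⁻]/[CO2*])
log₁₀(22.4) = +1.350
pH = 6.37 + (+1.350) = 7.72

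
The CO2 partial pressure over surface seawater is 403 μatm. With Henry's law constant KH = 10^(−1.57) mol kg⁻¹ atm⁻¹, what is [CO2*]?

[CO2*] = 10.8 μmol/kg

KH = 10^(−1.57) = 2.692×10^-2 mol kg⁻¹ atm⁻¹
[CO2*] = KH · pCO2 = 2.692×10^-2 × 403×10^-6 atm = 1.08×10^-5 mol/kg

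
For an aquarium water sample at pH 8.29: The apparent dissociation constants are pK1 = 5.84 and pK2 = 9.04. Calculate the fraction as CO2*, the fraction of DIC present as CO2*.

α₀ = 1 / (1 + K1/[H⁺] + K1K2/[H⁺]²) = 1 / (1 + 10^+2.45 + 10^+1.70)
   = 1 / (1 + 281.84 + 50.119) = 1/332.96 = 0.003003

α₀ = 0.00300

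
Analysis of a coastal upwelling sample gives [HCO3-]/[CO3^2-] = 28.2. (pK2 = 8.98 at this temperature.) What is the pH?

From K2 = [H⁺][CO3^2-]/[HCO3-]:  pH = pK2 − log₁₀([HCO3-]/[CO3^2-])
log₁₀(28.2) = +1.450
pH = 8.98 − (+1.450) = 7.53

pH = 7.53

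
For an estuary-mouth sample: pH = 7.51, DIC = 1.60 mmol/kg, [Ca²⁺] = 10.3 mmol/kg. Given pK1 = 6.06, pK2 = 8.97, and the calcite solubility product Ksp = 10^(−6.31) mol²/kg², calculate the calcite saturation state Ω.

Ω = 1.09

α₂ = 1 / (1 + [H⁺]/K2 + [H⁺]²/(K1K2)) = 1 / (1 + 10^+1.46 + 10^+0.01)
   = 1 / (1 + 28.840 + 1.0233) = 1/30.864 = 0.03240
[CO3²⁻] = α₂ × DIC = 0.03240 × 1.60 = 0.05184 mmol/kg
Ksp = 10^(−6.31) = 4.898×10^-7
Ω = [Ca²⁺][CO3²⁻]/Ksp = (10.3×10^-3)(5.184×10^-5) / 4.898×10^-7 = 1.09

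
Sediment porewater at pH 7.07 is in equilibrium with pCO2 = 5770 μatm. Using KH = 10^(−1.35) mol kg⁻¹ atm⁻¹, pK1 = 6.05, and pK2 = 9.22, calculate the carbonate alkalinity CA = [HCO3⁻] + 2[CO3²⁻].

CA = 2.74 mmol/kg

[CO2*] = KH · pCO2 = 10^(−1.35) × 5770×10^-6 = 2.577×10^-4 mol/kg
α₀ = 1/(1 + K1/[H⁺] + K1K2/[H⁺]²) = 1/(1 + 10^+1.02 + 10^-1.13) = 0.08661
DIC = [CO2*]/α₀ = 2.577×10^-4 / 0.08661 = 2.976 mmol/kg
CA = (α₁ + 2α₂)·DIC = (0.9070 + 2×0.006421) × 2.976 = 2.74 mmol/kg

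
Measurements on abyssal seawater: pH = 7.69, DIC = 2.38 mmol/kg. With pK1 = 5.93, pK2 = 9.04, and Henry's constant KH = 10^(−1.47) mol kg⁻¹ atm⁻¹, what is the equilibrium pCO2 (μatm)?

pCO2 = 1150 μatm

α₀ = 1 / (1 + K1/[H⁺] + K1K2/[H⁺]²) = 1 / (1 + 10^+1.76 + 10^+0.41)
   = 1 / (1 + 57.544 + 2.5704) = 1/61.114 = 0.01636
[CO2*] = α₀ × DIC = 0.01636 × 2.38 = 0.03894 mmol/kg
pCO2 = [CO2*]/KH = 3.894×10^-5 / 3.388×10^-2 = 1150 μatm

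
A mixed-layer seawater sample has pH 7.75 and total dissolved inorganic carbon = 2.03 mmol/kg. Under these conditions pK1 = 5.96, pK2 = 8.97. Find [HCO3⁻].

α₁ = 1 / (1 + [H⁺]/K1 + K2/[H⁺]) = 1 / (1 + 10^-1.79 + 10^-1.22)
   = 1 / (1 + 0.016218 + 0.060256) = 1/1.0765 = 0.9290
[HCO3⁻] = α₁ × DIC = 0.9290 × 2.03 = 1.89 mmol/kg

[HCO3⁻] = 1.89 mmol/kg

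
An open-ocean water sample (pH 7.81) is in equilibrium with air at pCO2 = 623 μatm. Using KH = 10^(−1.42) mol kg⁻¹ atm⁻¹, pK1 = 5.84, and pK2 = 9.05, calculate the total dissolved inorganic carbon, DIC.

[CO2*] = KH · pCO2 = 10^(−1.42) × 623×10^-6 = 2.369×10^-5 mol/kg
α₀ = 1/(1 + K1/[H⁺] + K1K2/[H⁺]²) = 1/(1 + 10^+1.97 + 10^+0.73) = 0.01003
DIC = [CO2*]/α₀ = 2.369×10^-5 / 0.01003 = 2.36 mmol/kg

DIC = 2.36 mmol/kg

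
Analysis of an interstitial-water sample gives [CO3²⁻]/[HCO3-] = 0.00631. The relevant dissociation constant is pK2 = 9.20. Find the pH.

pH = 7.00

From K2 = [H⁺][CO3²⁻]/[HCO3-]:  pH = pK2 + log₁₀([CO3²⁻]/[HCO3-])
log₁₀(0.00631) = -2.200
pH = 9.20 + (-2.200) = 7.00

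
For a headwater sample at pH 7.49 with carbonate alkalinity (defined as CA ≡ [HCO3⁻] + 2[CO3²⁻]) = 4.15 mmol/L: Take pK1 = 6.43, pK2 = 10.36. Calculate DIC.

CA = [HCO3⁻] + 2[CO3²⁻] = (α₁ + 2α₂)·DIC
At pH 7.49: [H⁺]/K1 = 10^-1.06 = 0.087096, K2/[H⁺] = 10^-2.87 = 0.0013490
α₁ = 1/(1 + 0.087096 + 0.0013490) = 1/1.0884 = 0.9187; α₂ = α₁·K2/[H⁺] = 0.001239
α₁ + 2α₂ = 0.9212
DIC = CA / (α₁ + 2α₂) = 4.15 / 0.9212 = 4.50 mmol/L

DIC = 4.50 mmol/L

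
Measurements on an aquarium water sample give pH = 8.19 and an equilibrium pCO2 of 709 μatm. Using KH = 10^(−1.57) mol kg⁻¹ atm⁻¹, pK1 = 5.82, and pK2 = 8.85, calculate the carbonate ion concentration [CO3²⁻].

[CO2*] = KH · pCO2 = 10^(−1.57) × 709×10^-6 = 1.908×10^-5 mol/kg
α₀ = 1/(1 + K1/[H⁺] + K1K2/[H⁺]²) = 1/(1 + 10^+2.37 + 10^+1.71) = 0.003488
DIC = [CO2*]/α₀ = 1.908×10^-5 / 0.003488 = 5.471 mmol/kg
[CO3²⁻] = α₂·DIC; α₂ = 0.1789, so [CO3²⁻] = 0.1789 × 5.471 = 0.979 mmol/kg

[CO3²⁻] = 0.979 mmol/kg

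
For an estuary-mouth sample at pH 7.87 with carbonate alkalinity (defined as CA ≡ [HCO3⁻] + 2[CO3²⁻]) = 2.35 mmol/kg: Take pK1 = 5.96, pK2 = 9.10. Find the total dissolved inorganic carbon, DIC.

DIC = 2.25 mmol/kg

CA = [HCO3⁻] + 2[CO3²⁻] = (α₁ + 2α₂)·DIC
At pH 7.87: [H⁺]/K1 = 10^-1.91 = 0.012303, K2/[H⁺] = 10^-1.23 = 0.058884
α₁ = 1/(1 + 0.012303 + 0.058884) = 1/1.0712 = 0.9335; α₂ = α₁·K2/[H⁺] = 0.05497
α₁ + 2α₂ = 1.0435
DIC = CA / (α₁ + 2α₂) = 2.35 / 1.0435 = 2.25 mmol/kg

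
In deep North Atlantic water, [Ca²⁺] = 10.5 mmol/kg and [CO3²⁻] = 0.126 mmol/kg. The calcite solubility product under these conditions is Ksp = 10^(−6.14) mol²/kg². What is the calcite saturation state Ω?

Ksp = 10^(−6.14) = 7.244×10^-7
Ω = [Ca²⁺][CO3²⁻]/Ksp = (10.5×10^-3)(0.126×10^-3) / 7.244×10^-7 = 1.83

Ω = 1.83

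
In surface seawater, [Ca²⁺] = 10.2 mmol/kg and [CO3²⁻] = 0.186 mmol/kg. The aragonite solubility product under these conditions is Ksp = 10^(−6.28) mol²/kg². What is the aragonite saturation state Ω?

Ksp = 10^(−6.28) = 5.248×10^-7
Ω = [Ca²⁺][CO3²⁻]/Ksp = (10.2×10^-3)(0.186×10^-3) / 5.248×10^-7 = 3.62

Ω = 3.62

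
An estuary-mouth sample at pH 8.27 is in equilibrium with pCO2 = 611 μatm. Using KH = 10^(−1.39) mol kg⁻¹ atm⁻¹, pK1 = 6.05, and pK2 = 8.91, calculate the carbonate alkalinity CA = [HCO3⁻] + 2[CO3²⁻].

[CO2*] = KH · pCO2 = 10^(−1.39) × 611×10^-6 = 2.489×10^-5 mol/kg
α₀ = 1/(1 + K1/[H⁺] + K1K2/[H⁺]²) = 1/(1 + 10^+2.22 + 10^+1.58) = 0.004879
DIC = [CO2*]/α₀ = 2.489×10^-5 / 0.004879 = 5.102 mmol/kg
CA = (α₁ + 2α₂)·DIC = (0.8096 + 2×0.1855) × 5.102 = 6.02 mmol/kg

CA = 6.02 mmol/kg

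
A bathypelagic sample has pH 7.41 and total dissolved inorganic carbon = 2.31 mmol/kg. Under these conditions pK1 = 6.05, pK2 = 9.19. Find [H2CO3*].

[CO2*] = 0.0951 mmol/kg

α₀ = 1 / (1 + K1/[H⁺] + K1K2/[H⁺]²) = 1 / (1 + 10^+1.36 + 10^-0.42)
   = 1 / (1 + 22.909 + 0.38019) = 1/24.289 = 0.04117
[CO2*] = α₀ × DIC = 0.04117 × 2.31 = 0.0951 mmol/kg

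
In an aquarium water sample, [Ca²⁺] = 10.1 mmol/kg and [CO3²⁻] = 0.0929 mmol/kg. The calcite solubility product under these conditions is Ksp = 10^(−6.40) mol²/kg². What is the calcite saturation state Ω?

Ksp = 10^(−6.40) = 3.981×10^-7
Ω = [Ca²⁺][CO3²⁻]/Ksp = (10.1×10^-3)(0.0929×10^-3) / 3.981×10^-7 = 2.36

Ω = 2.36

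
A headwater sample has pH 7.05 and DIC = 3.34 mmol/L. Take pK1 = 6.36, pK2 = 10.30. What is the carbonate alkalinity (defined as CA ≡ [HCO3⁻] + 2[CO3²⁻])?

CA = [HCO3⁻] + 2[CO3²⁻] = (α₁ + 2α₂)·DIC
At pH 7.05: [H⁺]/K1 = 10^-0.69 = 0.20417, K2/[H⁺] = 10^-3.25 = 0.00056234
α₁ = 1/(1 + 0.20417 + 0.00056234) = 1/1.2047 = 0.8301; α₂ = α₁·K2/[H⁺] = 0.0004668
α₁ + 2α₂ = 0.8310
CA = 0.8310 × 3.34 = 2.78 mmol/L

CA = 2.78 mmol/L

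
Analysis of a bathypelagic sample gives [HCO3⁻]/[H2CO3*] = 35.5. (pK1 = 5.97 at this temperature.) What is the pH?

From K1 = [H⁺][HCO3⁻]/[H2CO3*]:  pH = pK1 + log₁₀([HCO3⁻]/[H2CO3*])
log₁₀(35.5) = +1.550
pH = 5.97 + (+1.550) = 7.52

pH = 7.52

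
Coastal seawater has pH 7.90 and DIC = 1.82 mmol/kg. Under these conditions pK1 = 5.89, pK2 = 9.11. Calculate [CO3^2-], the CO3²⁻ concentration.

α₂ = 1 / (1 + [H⁺]/K2 + [H⁺]²/(K1K2)) = 1 / (1 + 10^+1.21 + 10^-0.80)
   = 1 / (1 + 16.218 + 0.15849) = 1/17.377 = 0.05755
[CO3²⁻] = α₂ × DIC = 0.05755 × 1.82 = 0.105 mmol/kg

[CO3²⁻] = 0.105 mmol/kg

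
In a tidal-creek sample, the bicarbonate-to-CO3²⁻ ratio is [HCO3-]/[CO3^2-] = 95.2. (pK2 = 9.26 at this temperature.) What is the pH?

pH = 7.28

From K2 = [H⁺][CO3^2-]/[HCO3-]:  pH = pK2 − log₁₀([HCO3-]/[CO3^2-])
log₁₀(95.2) = +1.979
pH = 9.26 − (+1.979) = 7.28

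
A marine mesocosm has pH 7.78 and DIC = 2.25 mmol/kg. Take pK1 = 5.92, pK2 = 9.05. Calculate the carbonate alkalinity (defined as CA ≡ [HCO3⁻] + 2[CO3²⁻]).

CA = [HCO3⁻] + 2[CO3²⁻] = (α₁ + 2α₂)·DIC
At pH 7.78: [H⁺]/K1 = 10^-1.86 = 0.013804, K2/[H⁺] = 10^-1.27 = 0.053703
α₁ = 1/(1 + 0.013804 + 0.053703) = 1/1.0675 = 0.9368; α₂ = α₁·K2/[H⁺] = 0.05031
α₁ + 2α₂ = 1.0374
CA = 1.0374 × 2.25 = 2.33 mmol/kg

CA = 2.33 mmol/kg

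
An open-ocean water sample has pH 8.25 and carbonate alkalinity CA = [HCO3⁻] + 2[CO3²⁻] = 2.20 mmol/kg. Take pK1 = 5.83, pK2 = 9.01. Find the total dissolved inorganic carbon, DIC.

DIC = 1.92 mmol/kg

CA = [HCO3⁻] + 2[CO3²⁻] = (α₁ + 2α₂)·DIC
At pH 8.25: [H⁺]/K1 = 10^-2.42 = 0.0038019, K2/[H⁺] = 10^-0.76 = 0.17378
α₁ = 1/(1 + 0.0038019 + 0.17378) = 1/1.1776 = 0.8492; α₂ = α₁·K2/[H⁺] = 0.1476
α₁ + 2α₂ = 1.1443
DIC = CA / (α₁ + 2α₂) = 2.20 / 1.1443 = 1.92 mmol/kg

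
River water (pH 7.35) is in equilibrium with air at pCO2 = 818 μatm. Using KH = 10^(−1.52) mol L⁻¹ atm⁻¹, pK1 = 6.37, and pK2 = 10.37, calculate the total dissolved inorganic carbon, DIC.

DIC = 0.261 mmol/L

[CO2*] = KH · pCO2 = 10^(−1.52) × 818×10^-6 = 2.470×10^-5 mol/L
α₀ = 1/(1 + K1/[H⁺] + K1K2/[H⁺]²) = 1/(1 + 10^+0.98 + 10^-2.04) = 0.09471
DIC = [CO2*]/α₀ = 2.470×10^-5 / 0.09471 = 0.261 mmol/L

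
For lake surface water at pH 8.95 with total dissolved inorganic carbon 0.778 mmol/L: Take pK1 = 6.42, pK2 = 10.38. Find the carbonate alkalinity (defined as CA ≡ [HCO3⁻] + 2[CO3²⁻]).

CA = [HCO3⁻] + 2[CO3²⁻] = (α₁ + 2α₂)·DIC
At pH 8.95: [H⁺]/K1 = 10^-2.53 = 0.0029512, K2/[H⁺] = 10^-1.43 = 0.037154
α₁ = 1/(1 + 0.0029512 + 0.037154) = 1/1.0401 = 0.9614; α₂ = α₁·K2/[H⁺] = 0.03572
α₁ + 2α₂ = 1.0329
CA = 1.0329 × 0.778 = 0.804 mmol/L

CA = 0.804 mmol/L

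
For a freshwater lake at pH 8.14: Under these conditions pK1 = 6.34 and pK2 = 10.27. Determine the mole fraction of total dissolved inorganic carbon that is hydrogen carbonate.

α₁ = 0.977

α₁ = 1 / (1 + [H⁺]/K1 + K2/[H⁺]) = 1 / (1 + 10^-1.80 + 10^-2.13)
   = 1 / (1 + 0.015849 + 0.0074131) = 1/1.0233 = 0.9773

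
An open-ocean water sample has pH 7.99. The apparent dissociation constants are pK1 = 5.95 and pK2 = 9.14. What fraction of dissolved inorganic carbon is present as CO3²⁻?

α₂ = 1 / (1 + [H⁺]/K2 + [H⁺]²/(K1K2)) = 1 / (1 + 10^+1.15 + 10^-0.89)
   = 1 / (1 + 14.125 + 0.12882) = 1/15.254 = 0.06556

α₂ = 0.0656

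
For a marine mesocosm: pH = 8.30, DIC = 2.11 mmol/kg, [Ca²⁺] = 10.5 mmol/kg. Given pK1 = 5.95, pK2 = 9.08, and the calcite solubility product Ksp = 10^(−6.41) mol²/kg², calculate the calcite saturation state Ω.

α₂ = 1 / (1 + [H⁺]/K2 + [H⁺]²/(K1K2)) = 1 / (1 + 10^+0.78 + 10^-1.57)
   = 1 / (1 + 6.0256 + 0.026915) = 1/7.0525 = 0.1418
[CO3²⁻] = α₂ × DIC = 0.1418 × 2.11 = 0.2992 mmol/kg
Ksp = 10^(−6.41) = 3.890×10^-7
Ω = [Ca²⁺][CO3²⁻]/Ksp = (10.5×10^-3)(2.992×10^-4) / 3.890×10^-7 = 8.07

Ω = 8.07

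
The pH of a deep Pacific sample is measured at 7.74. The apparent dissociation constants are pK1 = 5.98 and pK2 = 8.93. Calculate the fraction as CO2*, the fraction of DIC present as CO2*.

α₀ = 1 / (1 + K1/[H⁺] + K1K2/[H⁺]²) = 1 / (1 + 10^+1.76 + 10^+0.57)
   = 1 / (1 + 57.544 + 3.7154) = 1/62.259 = 0.01606

α₀ = 0.0161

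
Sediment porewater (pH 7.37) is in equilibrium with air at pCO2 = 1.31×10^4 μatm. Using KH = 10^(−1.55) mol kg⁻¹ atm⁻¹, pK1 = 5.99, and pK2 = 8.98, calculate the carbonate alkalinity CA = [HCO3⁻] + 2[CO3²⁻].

[CO2*] = KH · pCO2 = 10^(−1.55) × 1.31×10^4×10^-6 = 3.692×10^-4 mol/kg
α₀ = 1/(1 + K1/[H⁺] + K1K2/[H⁺]²) = 1/(1 + 10^+1.38 + 10^-0.23) = 0.03910
DIC = [CO2*]/α₀ = 3.692×10^-4 / 0.03910 = 9.443 mmol/kg
CA = (α₁ + 2α₂)·DIC = (0.9379 + 2×0.02302) × 9.443 = 9.29 mmol/kg

CA = 9.29 mmol/kg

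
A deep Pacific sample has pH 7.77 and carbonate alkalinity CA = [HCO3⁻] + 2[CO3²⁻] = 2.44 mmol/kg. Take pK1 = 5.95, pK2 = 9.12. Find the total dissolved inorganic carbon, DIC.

DIC = 2.37 mmol/kg

CA = [HCO3⁻] + 2[CO3²⁻] = (α₁ + 2α₂)·DIC
At pH 7.77: [H⁺]/K1 = 10^-1.82 = 0.015136, K2/[H⁺] = 10^-1.35 = 0.044668
α₁ = 1/(1 + 0.015136 + 0.044668) = 1/1.0598 = 0.9436; α₂ = α₁·K2/[H⁺] = 0.04215
α₁ + 2α₂ = 1.0279
DIC = CA / (α₁ + 2α₂) = 2.44 / 1.0279 = 2.37 mmol/kg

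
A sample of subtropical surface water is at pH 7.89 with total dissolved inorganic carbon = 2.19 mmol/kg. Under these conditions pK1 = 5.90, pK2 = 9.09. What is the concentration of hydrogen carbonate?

α₁ = 1 / (1 + [H⁺]/K1 + K2/[H⁺]) = 1 / (1 + 10^-1.99 + 10^-1.20)
   = 1 / (1 + 0.010233 + 0.063096) = 1/1.0733 = 0.9317
[HCO3⁻] = α₁ × DIC = 0.9317 × 2.19 = 2.04 mmol/kg

[HCO3⁻] = 2.04 mmol/kg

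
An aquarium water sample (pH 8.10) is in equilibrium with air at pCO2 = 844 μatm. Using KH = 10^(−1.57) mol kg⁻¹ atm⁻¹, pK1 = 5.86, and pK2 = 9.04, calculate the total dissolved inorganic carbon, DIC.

[CO2*] = KH · pCO2 = 10^(−1.57) × 844×10^-6 = 2.272×10^-5 mol/kg
α₀ = 1/(1 + K1/[H⁺] + K1K2/[H⁺]²) = 1/(1 + 10^+2.24 + 10^+1.30) = 0.005135
DIC = [CO2*]/α₀ = 2.272×10^-5 / 0.005135 = 4.42 mmol/kg

DIC = 4.42 mmol/kg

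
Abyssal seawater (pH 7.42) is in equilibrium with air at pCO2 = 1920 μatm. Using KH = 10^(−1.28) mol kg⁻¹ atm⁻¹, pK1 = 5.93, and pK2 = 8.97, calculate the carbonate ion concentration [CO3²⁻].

[CO3²⁻] = 0.0878 mmol/kg

[CO2*] = KH · pCO2 = 10^(−1.28) × 1920×10^-6 = 1.008×10^-4 mol/kg
α₀ = 1/(1 + K1/[H⁺] + K1K2/[H⁺]²) = 1/(1 + 10^+1.49 + 10^-0.06) = 0.03051
DIC = [CO2*]/α₀ = 1.008×10^-4 / 0.03051 = 3.302 mmol/kg
[CO3²⁻] = α₂·DIC; α₂ = 0.02657, so [CO3²⁻] = 0.02657 × 3.302 = 0.0878 mmol/kg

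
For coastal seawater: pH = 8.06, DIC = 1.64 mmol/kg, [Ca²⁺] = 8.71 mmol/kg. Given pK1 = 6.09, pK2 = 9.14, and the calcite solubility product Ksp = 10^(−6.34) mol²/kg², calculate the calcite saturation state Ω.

Ω = 2.38

α₂ = 1 / (1 + [H⁺]/K2 + [H⁺]²/(K1K2)) = 1 / (1 + 10^+1.08 + 10^-0.89)
   = 1 / (1 + 12.023 + 0.12882) = 1/13.151 = 0.07604
[CO3²⁻] = α₂ × DIC = 0.07604 × 1.64 = 0.1247 mmol/kg
Ksp = 10^(−6.34) = 4.571×10^-7
Ω = [Ca²⁺][CO3²⁻]/Ksp = (8.71×10^-3)(1.247×10^-4) / 4.571×10^-7 = 2.38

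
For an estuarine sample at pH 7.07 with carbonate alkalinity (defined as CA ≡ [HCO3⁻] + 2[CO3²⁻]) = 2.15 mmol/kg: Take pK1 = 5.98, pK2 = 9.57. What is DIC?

CA = [HCO3⁻] + 2[CO3²⁻] = (α₁ + 2α₂)·DIC
At pH 7.07: [H⁺]/K1 = 10^-1.09 = 0.081283, K2/[H⁺] = 10^-2.50 = 0.0031623
α₁ = 1/(1 + 0.081283 + 0.0031623) = 1/1.0844 = 0.9221; α₂ = α₁·K2/[H⁺] = 0.002916
α₁ + 2α₂ = 0.9280
DIC = CA / (α₁ + 2α₂) = 2.15 / 0.9280 = 2.32 mmol/kg

DIC = 2.32 mmol/kg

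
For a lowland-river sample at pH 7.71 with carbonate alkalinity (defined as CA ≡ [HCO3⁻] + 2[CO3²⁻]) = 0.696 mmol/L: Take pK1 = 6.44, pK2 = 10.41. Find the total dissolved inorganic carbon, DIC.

CA = [HCO3⁻] + 2[CO3²⁻] = (α₁ + 2α₂)·DIC
At pH 7.71: [H⁺]/K1 = 10^-1.27 = 0.053703, K2/[H⁺] = 10^-2.70 = 0.0019953
α₁ = 1/(1 + 0.053703 + 0.0019953) = 1/1.0557 = 0.9472; α₂ = α₁·K2/[H⁺] = 0.001890
α₁ + 2α₂ = 0.9510
DIC = CA / (α₁ + 2α₂) = 0.696 / 0.9510 = 0.732 mmol/L

DIC = 0.732 mmol/L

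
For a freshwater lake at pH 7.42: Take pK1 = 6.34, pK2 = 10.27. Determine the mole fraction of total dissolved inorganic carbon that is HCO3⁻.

α₁ = 1 / (1 + [H⁺]/K1 + K2/[H⁺]) = 1 / (1 + 10^-1.08 + 10^-2.85)
   = 1 / (1 + 0.083176 + 0.0014125) = 1/1.0846 = 0.9220

α₁ = 0.922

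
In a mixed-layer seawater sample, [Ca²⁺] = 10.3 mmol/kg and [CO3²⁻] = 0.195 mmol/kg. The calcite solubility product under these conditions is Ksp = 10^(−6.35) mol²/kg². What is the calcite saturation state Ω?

Ω = 4.50

Ksp = 10^(−6.35) = 4.467×10^-7
Ω = [Ca²⁺][CO3²⁻]/Ksp = (10.3×10^-3)(0.195×10^-3) / 4.467×10^-7 = 4.50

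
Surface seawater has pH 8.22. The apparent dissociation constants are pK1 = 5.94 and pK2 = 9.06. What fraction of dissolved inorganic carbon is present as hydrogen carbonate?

α₁ = 0.870

α₁ = 1 / (1 + [H⁺]/K1 + K2/[H⁺]) = 1 / (1 + 10^-2.28 + 10^-0.84)
   = 1 / (1 + 0.0052481 + 0.14454) = 1/1.1498 = 0.8697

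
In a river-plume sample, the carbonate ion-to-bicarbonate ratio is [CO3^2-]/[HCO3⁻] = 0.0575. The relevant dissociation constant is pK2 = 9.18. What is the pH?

From K2 = [H⁺][CO3^2-]/[HCO3⁻]:  pH = pK2 + log₁₀([CO3^2-]/[HCO3⁻])
log₁₀(0.0575) = -1.240
pH = 9.18 + (-1.240) = 7.94

pH = 7.94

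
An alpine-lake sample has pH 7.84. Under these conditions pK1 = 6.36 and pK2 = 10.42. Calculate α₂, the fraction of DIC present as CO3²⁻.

α₂ = 0.00254

α₂ = 1 / (1 + [H⁺]/K2 + [H⁺]²/(K1K2)) = 1 / (1 + 10^+2.58 + 10^+1.10)
   = 1 / (1 + 380.19 + 12.589) = 1/393.78 = 0.002539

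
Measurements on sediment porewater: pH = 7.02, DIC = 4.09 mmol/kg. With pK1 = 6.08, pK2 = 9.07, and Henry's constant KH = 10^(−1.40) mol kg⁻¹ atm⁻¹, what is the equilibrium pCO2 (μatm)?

α₀ = 1 / (1 + K1/[H⁺] + K1K2/[H⁺]²) = 1 / (1 + 10^+0.94 + 10^-1.11)
   = 1 / (1 + 8.7096 + 0.077625) = 1/9.7873 = 0.1022
[CO2*] = α₀ × DIC = 0.1022 × 4.09 = 0.4179 mmol/kg
pCO2 = [CO2*]/KH = 4.179×10^-4 / 3.981×10^-2 = 1.05×10^4 μatm

pCO2 = 1.05×10^4 μatm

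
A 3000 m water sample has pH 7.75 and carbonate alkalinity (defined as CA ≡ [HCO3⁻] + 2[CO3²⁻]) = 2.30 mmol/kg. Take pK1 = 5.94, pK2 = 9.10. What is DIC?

CA = [HCO3⁻] + 2[CO3²⁻] = (α₁ + 2α₂)·DIC
At pH 7.75: [H⁺]/K1 = 10^-1.81 = 0.015488, K2/[H⁺] = 10^-1.35 = 0.044668
α₁ = 1/(1 + 0.015488 + 0.044668) = 1/1.0602 = 0.9433; α₂ = α₁·K2/[H⁺] = 0.04213
α₁ + 2α₂ = 1.0275
DIC = CA / (α₁ + 2α₂) = 2.30 / 1.0275 = 2.24 mmol/kg

DIC = 2.24 mmol/kg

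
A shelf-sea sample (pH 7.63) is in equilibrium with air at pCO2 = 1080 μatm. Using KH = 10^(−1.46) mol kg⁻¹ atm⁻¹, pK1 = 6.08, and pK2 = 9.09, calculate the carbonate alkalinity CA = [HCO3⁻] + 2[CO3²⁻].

[CO2*] = KH · pCO2 = 10^(−1.46) × 1080×10^-6 = 3.745×10^-5 mol/kg
α₀ = 1/(1 + K1/[H⁺] + K1K2/[H⁺]²) = 1/(1 + 10^+1.55 + 10^+0.09) = 0.02652
DIC = [CO2*]/α₀ = 3.745×10^-5 / 0.02652 = 1.412 mmol/kg
CA = (α₁ + 2α₂)·DIC = (0.9409 + 2×0.03262) × 1.412 = 1.42 mmol/kg

CA = 1.42 mmol/kg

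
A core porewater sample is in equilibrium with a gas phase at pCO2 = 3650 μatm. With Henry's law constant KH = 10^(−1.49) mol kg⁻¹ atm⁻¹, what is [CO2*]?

KH = 10^(−1.49) = 3.236×10^-2 mol kg⁻¹ atm⁻¹
[CO2*] = KH · pCO2 = 3.236×10^-2 × 3650×10^-6 atm = 1.18×10^-4 mol/kg

[CO2*] = 118 μmol/kg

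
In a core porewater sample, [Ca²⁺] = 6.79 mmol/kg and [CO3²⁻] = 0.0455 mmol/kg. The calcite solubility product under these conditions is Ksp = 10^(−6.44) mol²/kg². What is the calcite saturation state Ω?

Ω = 0.851

Ksp = 10^(−6.44) = 3.631×10^-7
Ω = [Ca²⁺][CO3²⁻]/Ksp = (6.79×10^-3)(0.0455×10^-3) / 3.631×10^-7 = 0.851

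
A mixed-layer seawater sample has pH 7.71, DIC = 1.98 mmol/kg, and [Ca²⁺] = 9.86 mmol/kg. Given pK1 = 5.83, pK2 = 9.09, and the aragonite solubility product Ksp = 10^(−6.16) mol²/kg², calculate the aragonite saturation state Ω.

Ω = 1.12

α₂ = 1 / (1 + [H⁺]/K2 + [H⁺]²/(K1K2)) = 1 / (1 + 10^+1.38 + 10^-0.50)
   = 1 / (1 + 23.988 + 0.31623) = 1/25.305 = 0.03952
[CO3²⁻] = α₂ × DIC = 0.03952 × 1.98 = 0.07825 mmol/kg
Ksp = 10^(−6.16) = 6.918×10^-7
Ω = [Ca²⁺][CO3²⁻]/Ksp = (9.86×10^-3)(7.825×10^-5) / 6.918×10^-7 = 1.12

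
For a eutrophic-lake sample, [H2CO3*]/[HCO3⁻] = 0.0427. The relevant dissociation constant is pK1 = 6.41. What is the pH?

pH = 7.78

From K1 = [H⁺][HCO3⁻]/[H2CO3*]:  pH = pK1 − log₁₀([H2CO3*]/[HCO3⁻])
log₁₀(0.0427) = -1.370
pH = 6.41 − (-1.370) = 7.78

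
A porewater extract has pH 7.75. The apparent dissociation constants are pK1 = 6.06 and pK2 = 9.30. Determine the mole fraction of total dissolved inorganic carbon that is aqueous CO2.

α₀ = 0.0195

α₀ = 1 / (1 + K1/[H⁺] + K1K2/[H⁺]²) = 1 / (1 + 10^+1.69 + 10^+0.14)
   = 1 / (1 + 48.978 + 1.3804) = 1/51.358 = 0.01947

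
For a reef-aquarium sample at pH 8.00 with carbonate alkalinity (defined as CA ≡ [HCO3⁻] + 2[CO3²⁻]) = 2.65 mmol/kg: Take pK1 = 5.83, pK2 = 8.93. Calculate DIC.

CA = [HCO3⁻] + 2[CO3²⁻] = (α₁ + 2α₂)·DIC
At pH 8.00: [H⁺]/K1 = 10^-2.17 = 0.0067608, K2/[H⁺] = 10^-0.93 = 0.11749
α₁ = 1/(1 + 0.0067608 + 0.11749) = 1/1.1243 = 0.8895; α₂ = α₁·K2/[H⁺] = 0.1045
α₁ + 2α₂ = 1.0985
DIC = CA / (α₁ + 2α₂) = 2.65 / 1.0985 = 2.41 mmol/kg

DIC = 2.41 mmol/kg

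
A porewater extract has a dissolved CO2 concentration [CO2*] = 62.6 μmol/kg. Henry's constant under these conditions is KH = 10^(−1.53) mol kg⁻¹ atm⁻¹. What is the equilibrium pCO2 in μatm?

KH = 10^(−1.53) = 2.951×10^-2 mol kg⁻¹ atm⁻¹
pCO2 = [CO2*]/KH = 62.6×10^-6 / 2.951×10^-2 = 2.12×10^-3 atm = 2120 μatm

pCO2 = 2120 μatm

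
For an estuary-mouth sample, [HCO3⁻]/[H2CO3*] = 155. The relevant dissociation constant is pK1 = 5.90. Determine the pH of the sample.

pH = 8.09

From K1 = [H⁺][HCO3⁻]/[H2CO3*]:  pH = pK1 + log₁₀([HCO3⁻]/[H2CO3*])
log₁₀(155) = +2.190
pH = 5.90 + (+2.190) = 8.09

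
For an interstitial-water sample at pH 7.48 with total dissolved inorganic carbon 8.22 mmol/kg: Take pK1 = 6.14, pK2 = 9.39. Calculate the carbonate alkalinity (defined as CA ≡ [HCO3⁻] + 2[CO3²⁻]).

CA = [HCO3⁻] + 2[CO3²⁻] = (α₁ + 2α₂)·DIC
At pH 7.48: [H⁺]/K1 = 10^-1.34 = 0.045709, K2/[H⁺] = 10^-1.91 = 0.012303
α₁ = 1/(1 + 0.045709 + 0.012303) = 1/1.0580 = 0.9452; α₂ = α₁·K2/[H⁺] = 0.01163
α₁ + 2α₂ = 0.9684
CA = 0.9684 × 8.22 = 7.96 mmol/kg

CA = 7.96 mmol/kg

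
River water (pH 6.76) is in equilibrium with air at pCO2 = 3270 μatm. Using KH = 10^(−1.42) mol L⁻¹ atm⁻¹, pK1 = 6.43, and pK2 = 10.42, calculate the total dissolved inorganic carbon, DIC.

DIC = 0.390 mmol/L

[CO2*] = KH · pCO2 = 10^(−1.42) × 3270×10^-6 = 1.243×10^-4 mol/L
α₀ = 1/(1 + K1/[H⁺] + K1K2/[H⁺]²) = 1/(1 + 10^+0.33 + 10^-3.33) = 0.3186
DIC = [CO2*]/α₀ = 1.243×10^-4 / 0.3186 = 0.390 mmol/L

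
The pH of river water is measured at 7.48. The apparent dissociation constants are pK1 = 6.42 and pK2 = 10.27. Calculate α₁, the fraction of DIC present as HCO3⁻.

α₁ = 0.919

α₁ = 1 / (1 + [H⁺]/K1 + K2/[H⁺]) = 1 / (1 + 10^-1.06 + 10^-2.79)
   = 1 / (1 + 0.087096 + 0.0016218) = 1/1.0887 = 0.9185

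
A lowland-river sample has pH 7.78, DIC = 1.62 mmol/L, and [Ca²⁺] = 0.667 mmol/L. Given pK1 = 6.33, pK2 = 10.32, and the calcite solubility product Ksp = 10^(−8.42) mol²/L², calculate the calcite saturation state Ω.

α₂ = 1 / (1 + [H⁺]/K2 + [H⁺]²/(K1K2)) = 1 / (1 + 10^+2.54 + 10^+1.09)
   = 1 / (1 + 346.74 + 12.303) = 1/360.04 = 0.002777
[CO3²⁻] = α₂ × DIC = 0.002777 × 1.62 = 0.004500 mmol/L = 4.500 μmol/L
Ksp = 10^(−8.42) = 3.802×10^-9
Ω = [Ca²⁺][CO3²⁻]/Ksp = (0.667×10^-3)(4.500×10^-6) / 3.802×10^-9 = 0.789

Ω = 0.789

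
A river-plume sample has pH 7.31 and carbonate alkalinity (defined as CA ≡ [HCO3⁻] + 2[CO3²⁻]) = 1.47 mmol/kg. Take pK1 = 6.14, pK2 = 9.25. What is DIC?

CA = [HCO3⁻] + 2[CO3²⁻] = (α₁ + 2α₂)·DIC
At pH 7.31: [H⁺]/K1 = 10^-1.17 = 0.067608, K2/[H⁺] = 10^-1.94 = 0.011482
α₁ = 1/(1 + 0.067608 + 0.011482) = 1/1.0791 = 0.9267; α₂ = α₁·K2/[H⁺] = 0.01064
α₁ + 2α₂ = 0.9480
DIC = CA / (α₁ + 2α₂) = 1.47 / 0.9480 = 1.55 mmol/kg

DIC = 1.55 mmol/kg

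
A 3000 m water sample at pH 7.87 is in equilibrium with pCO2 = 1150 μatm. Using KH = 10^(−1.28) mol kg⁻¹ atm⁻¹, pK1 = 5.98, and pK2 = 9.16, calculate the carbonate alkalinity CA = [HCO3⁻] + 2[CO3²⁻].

CA = 5.17 mmol/kg

[CO2*] = KH · pCO2 = 10^(−1.28) × 1150×10^-6 = 6.035×10^-5 mol/kg
α₀ = 1/(1 + K1/[H⁺] + K1K2/[H⁺]²) = 1/(1 + 10^+1.89 + 10^+0.60) = 0.01211
DIC = [CO2*]/α₀ = 6.035×10^-5 / 0.01211 = 4.985 mmol/kg
CA = (α₁ + 2α₂)·DIC = (0.9397 + 2×0.04819) × 4.985 = 5.17 mmol/kg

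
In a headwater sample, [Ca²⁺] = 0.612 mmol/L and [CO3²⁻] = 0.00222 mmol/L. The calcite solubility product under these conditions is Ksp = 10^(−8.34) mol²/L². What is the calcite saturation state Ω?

Ω = 0.297

Ksp = 10^(−8.34) = 4.571×10^-9
Ω = [Ca²⁺][CO3²⁻]/Ksp = (0.612×10^-3)(0.00222×10^-3) / 4.571×10^-9 = 0.297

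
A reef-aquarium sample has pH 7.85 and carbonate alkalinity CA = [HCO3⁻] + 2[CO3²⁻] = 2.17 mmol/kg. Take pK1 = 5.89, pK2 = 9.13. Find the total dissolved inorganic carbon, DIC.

DIC = 2.09 mmol/kg

CA = [HCO3⁻] + 2[CO3²⁻] = (α₁ + 2α₂)·DIC
At pH 7.85: [H⁺]/K1 = 10^-1.96 = 0.010965, K2/[H⁺] = 10^-1.28 = 0.052481
α₁ = 1/(1 + 0.010965 + 0.052481) = 1/1.0634 = 0.9403; α₂ = α₁·K2/[H⁺] = 0.04935
α₁ + 2α₂ = 1.0390
DIC = CA / (α₁ + 2α₂) = 2.17 / 1.0390 = 2.09 mmol/kg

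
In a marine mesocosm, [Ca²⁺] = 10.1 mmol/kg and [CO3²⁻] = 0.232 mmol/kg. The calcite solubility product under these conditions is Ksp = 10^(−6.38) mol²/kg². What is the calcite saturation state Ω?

Ksp = 10^(−6.38) = 4.169×10^-7
Ω = [Ca²⁺][CO3²⁻]/Ksp = (10.1×10^-3)(0.232×10^-3) / 4.169×10^-7 = 5.62

Ω = 5.62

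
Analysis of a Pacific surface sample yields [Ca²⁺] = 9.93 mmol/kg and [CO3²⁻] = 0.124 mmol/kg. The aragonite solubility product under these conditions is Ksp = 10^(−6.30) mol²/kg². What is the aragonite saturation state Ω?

Ω = 2.46

Ksp = 10^(−6.30) = 5.012×10^-7
Ω = [Ca²⁺][CO3²⁻]/Ksp = (9.93×10^-3)(0.124×10^-3) / 5.012×10^-7 = 2.46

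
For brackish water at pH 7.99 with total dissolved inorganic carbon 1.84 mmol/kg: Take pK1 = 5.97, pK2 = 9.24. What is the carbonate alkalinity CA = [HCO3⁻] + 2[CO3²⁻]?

CA = 1.92 mmol/kg

CA = [HCO3⁻] + 2[CO3²⁻] = (α₁ + 2α₂)·DIC
At pH 7.99: [H⁺]/K1 = 10^-2.02 = 0.0095499, K2/[H⁺] = 10^-1.25 = 0.056234
α₁ = 1/(1 + 0.0095499 + 0.056234) = 1/1.0658 = 0.9383; α₂ = α₁·K2/[H⁺] = 0.05276
α₁ + 2α₂ = 1.0438
CA = 1.0438 × 1.84 = 1.92 mmol/kg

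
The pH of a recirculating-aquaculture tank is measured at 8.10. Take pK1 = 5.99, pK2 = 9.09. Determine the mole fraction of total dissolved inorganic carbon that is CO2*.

α₀ = 1 / (1 + K1/[H⁺] + K1K2/[H⁺]²) = 1 / (1 + 10^+2.11 + 10^+1.12)
   = 1 / (1 + 128.82 + 13.183) = 1/143.01 = 0.006993

α₀ = 0.00699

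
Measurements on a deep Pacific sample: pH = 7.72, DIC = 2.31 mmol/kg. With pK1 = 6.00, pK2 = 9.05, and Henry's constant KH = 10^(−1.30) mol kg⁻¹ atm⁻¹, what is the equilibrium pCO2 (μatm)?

α₀ = 1 / (1 + K1/[H⁺] + K1K2/[H⁺]²) = 1 / (1 + 10^+1.72 + 10^+0.39)
   = 1 / (1 + 52.481 + 2.4547) = 1/55.935 = 0.01788
[CO2*] = α₀ × DIC = 0.01788 × 2.31 = 0.04130 mmol/kg
pCO2 = [CO2*]/KH = 4.130×10^-5 / 5.012×10^-2 = 824 μatm

pCO2 = 824 μatm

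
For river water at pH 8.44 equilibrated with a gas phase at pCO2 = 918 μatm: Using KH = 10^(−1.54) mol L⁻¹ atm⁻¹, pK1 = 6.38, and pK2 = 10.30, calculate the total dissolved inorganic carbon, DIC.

[CO2*] = KH · pCO2 = 10^(−1.54) × 918×10^-6 = 2.648×10^-5 mol/L
α₀ = 1/(1 + K1/[H⁺] + K1K2/[H⁺]²) = 1/(1 + 10^+2.06 + 10^+0.20) = 0.008518
DIC = [CO2*]/α₀ = 2.648×10^-5 / 0.008518 = 3.11 mmol/L

DIC = 3.11 mmol/L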